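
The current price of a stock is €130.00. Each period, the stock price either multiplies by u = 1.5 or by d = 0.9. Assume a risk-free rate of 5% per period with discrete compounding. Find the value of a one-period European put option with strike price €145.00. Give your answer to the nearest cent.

€20.00

Risk-neutral probability p = (1 + 0.05 − 0.9)/(1.5 − 0.9) = 0.1500/0.6000 = 0.2500
Terminal stock prices: S_u = 195, S_d = 117
Terminal payoffs (K − S): max(-50, 0) = 0, max(28, 0) = 28
Node 0 (S = 130): V_0 = 1/1.05·[0.2500·0.0000 + 0.7500·28.0000] = 20.0000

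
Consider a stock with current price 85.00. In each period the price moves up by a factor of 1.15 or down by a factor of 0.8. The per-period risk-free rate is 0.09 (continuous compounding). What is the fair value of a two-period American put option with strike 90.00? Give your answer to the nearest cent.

Risk-neutral probability p = (e^0.09 − 0.8)/(1.15 − 0.8) = 0.2942/0.3500 = 0.8405
Terminal stock prices: S_uu = 112.4, S_ud = 78.2, S_dd = 54.4
Terminal payoffs (K − S): max(-22.41, 0) = 0, max(11.8, 0) = 11.8, max(35.6, 0) = 35.6
Node u (S = 97.75): continuation = e^(−0.09)·[0.8405·0.0000 + 0.1595·11.8000] = 1.7201; exercise value = 0.0000 ≤ continuation, so V_u = 1.7201
Node d (S = 68): continuation = e^(−0.09)·[0.8405·11.8000 + 0.1595·35.6000] = 14.2538; exercise value = 22.0000 > continuation, so V_d = 22.0000 (exercise)
Node 0 (S = 85): continuation = e^(−0.09)·[0.8405·1.7201 + 0.1595·22.0000] = 4.5284; exercise value = 5.0000 > continuation, so V_0 = 5.0000 (exercise)

5.00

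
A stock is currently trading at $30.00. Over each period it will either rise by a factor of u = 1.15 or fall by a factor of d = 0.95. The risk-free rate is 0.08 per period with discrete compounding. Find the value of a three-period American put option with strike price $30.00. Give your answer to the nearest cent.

Risk-neutral probability p = (1 + 0.08 − 0.95)/(1.15 − 0.95) = 0.1300/0.2000 = 0.6500
Terminal stock prices: S_uuu = 45.63, S_uud = 37.69, S_udd = 31.14, S_ddd = 25.72
Terminal payoffs (K − S): max(-15.63, 0) = 0, max(-7.691, 0) = 0, max(-1.136, 0) = 0, max(4.279, 0) = 4.279
Node uu (S = 39.67): continuation = 1/1.08·[0.6500·0.0000 + 0.3500·0.0000] = 0.0000; exercise value = 0.0000 ≤ continuation, so V_uu = 0.0000
Node ud (S = 32.77): continuation = 1/1.08·[0.6500·0.0000 + 0.3500·0.0000] = 0.0000; exercise value = 0.0000 ≤ continuation, so V_ud = 0.0000
Node dd (S = 27.07): continuation = 1/1.08·[0.6500·0.0000 + 0.3500·4.2788] = 1.3866; exercise value = 2.9250 > continuation, so V_dd = 2.9250 (exercise)
Node u (S = 34.5): continuation = 1/1.08·[0.6500·0.0000 + 0.3500·0.0000] = 0.0000; exercise value = 0.0000 ≤ continuation, so V_u = 0.0000
Node d (S = 28.5): continuation = 1/1.08·[0.6500·0.0000 + 0.3500·2.9250] = 0.9479; exercise value = 1.5000 > continuation, so V_d = 1.5000 (exercise)
Node 0 (S = 30): continuation = 1/1.08·[0.6500·0.0000 + 0.3500·1.5000] = 0.4861; exercise value = 0.0000 ≤ continuation, so V_0 = 0.4861

$0.49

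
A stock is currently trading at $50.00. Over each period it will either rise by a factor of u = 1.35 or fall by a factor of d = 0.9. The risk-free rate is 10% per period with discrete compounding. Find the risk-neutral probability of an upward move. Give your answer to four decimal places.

p = 0.4444

Risk-neutral probability p = (1 + 0.1 − 0.9)/(1.35 − 0.9) = 0.2000/0.4500 = 0.4444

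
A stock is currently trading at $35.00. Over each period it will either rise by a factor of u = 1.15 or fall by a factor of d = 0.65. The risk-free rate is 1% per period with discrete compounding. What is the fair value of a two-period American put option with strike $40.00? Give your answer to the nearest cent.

$7.52

Risk-neutral probability p = (1 + 0.01 − 0.65)/(1.15 − 0.65) = 0.3600/0.5000 = 0.7200
Terminal stock prices: S_uu = 46.29, S_ud = 26.16, S_dd = 14.79
Terminal payoffs (K − S): max(-6.287, 0) = 0, max(13.84, 0) = 13.84, max(25.21, 0) = 25.21
Node u (S = 40.25): continuation = 1/1.01·[0.7200·0.0000 + 0.2800·13.8375] = 3.8361; exercise value = 0.0000 ≤ continuation, so V_u = 3.8361
Node d (S = 22.75): continuation = 1/1.01·[0.7200·13.8375 + 0.2800·25.2125] = 16.8540; exercise value = 17.2500 > continuation, so V_d = 17.2500 (exercise)
Node 0 (S = 35): continuation = 1/1.01·[0.7200·3.8361 + 0.2800·17.2500] = 7.5169; exercise value = 5.0000 ≤ continuation, so V_0 = 7.5169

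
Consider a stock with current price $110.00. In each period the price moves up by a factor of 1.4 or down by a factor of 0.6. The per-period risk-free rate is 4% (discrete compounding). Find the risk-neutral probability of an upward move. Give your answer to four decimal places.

Risk-neutral probability p = (1 + 0.04 − 0.6)/(1.4 − 0.6) = 0.4400/0.8000 = 0.5500

p = 0.5500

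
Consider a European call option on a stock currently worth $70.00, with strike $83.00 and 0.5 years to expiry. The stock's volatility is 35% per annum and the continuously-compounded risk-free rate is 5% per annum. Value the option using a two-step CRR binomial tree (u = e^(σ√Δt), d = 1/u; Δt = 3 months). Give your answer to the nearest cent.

$3.86

CRR parameters: u = e^(σ√Δt) = e^(0.35·√0.25) = 1.1912, d = 1/u = 0.8395
Per-period rate: rΔt = 0.05·0.25 = 0.0125, so R = e^0.0125 = 1.0126
Risk-neutral probability p = (e^0.0125 − 0.8395)/(1.1912 − 0.8395) = 0.1731/0.3518 = 0.4921
Terminal stock prices: S_uu = 99.33, S_ud = 70, S_dd = 49.33
Terminal payoffs (S − K): max(16.33, 0) = 16.33, max(-13, 0) = 0, max(-33.67, 0) = 0
Node u (S = 83.39): V_u = e^(−0.0125)·[0.4921·16.3347 + 0.5079·0.0000] = 7.9387
Node d (S = 58.76): V_d = e^(−0.0125)·[0.4921·0.0000 + 0.5079·0.0000] = 0.0000
Node 0 (S = 70): V_0 = e^(−0.0125)·[0.4921·7.9387 + 0.5079·0.0000] = 3.8583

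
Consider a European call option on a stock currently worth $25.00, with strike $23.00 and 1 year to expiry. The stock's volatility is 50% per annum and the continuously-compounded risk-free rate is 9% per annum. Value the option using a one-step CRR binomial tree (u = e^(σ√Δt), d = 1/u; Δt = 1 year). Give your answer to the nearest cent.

$7.79

CRR parameters: u = e^(σ√Δt) = e^(0.5·√1) = 1.6487, d = 1/u = 0.6065
Per-period rate: rΔt = 0.09·1 = 0.09, so R = e^0.09 = 1.0942
Risk-neutral probability p = (e^0.09 − 0.6065)/(1.6487 − 0.6065) = 0.4876/1.0422 = 0.4679
Terminal stock prices: S_u = 41.22, S_d = 15.16
Terminal payoffs (S − K): max(18.22, 0) = 18.22, max(-7.837, 0) = 0
Node 0 (S = 25): V_0 = e^(−0.09)·[0.4679·18.2180 + 0.5321·0.0000] = 7.7906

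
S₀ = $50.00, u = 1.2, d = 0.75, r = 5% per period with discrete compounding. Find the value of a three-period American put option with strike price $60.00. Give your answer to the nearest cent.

$10.93

Risk-neutral probability p = (1 + 0.05 − 0.75)/(1.2 − 0.75) = 0.3000/0.4500 = 0.6667
Terminal stock prices: S_uuu = 86.4, S_uud = 54, S_udd = 33.75, S_ddd = 21.09
Terminal payoffs (K − S): max(-26.4, 0) = 0, max(6, 0) = 6, max(26.25, 0) = 26.25, max(38.91, 0) = 38.91
Node uu (S = 72): continuation = 1/1.05·[0.6667·0.0000 + 0.3333·6.0000] = 1.9048; exercise value = 0.0000 ≤ continuation, so V_uu = 1.9048
Node ud (S = 45): continuation = 1/1.05·[0.6667·6.0000 + 0.3333·26.2500] = 12.1429; exercise value = 15.0000 > continuation, so V_ud = 15.0000 (exercise)
Node dd (S = 28.12): continuation = 1/1.05·[0.6667·26.2500 + 0.3333·38.9062] = 29.0179; exercise value = 31.8750 > continuation, so V_dd = 31.8750 (exercise)
Node u (S = 60): continuation = 1/1.05·[0.6667·1.9048 + 0.3333·15.0000] = 5.9713; exercise value = 0.0000 ≤ continuation, so V_u = 5.9713
Node d (S = 37.5): continuation = 1/1.05·[0.6667·15.0000 + 0.3333·31.8750] = 19.6429; exercise value = 22.5000 > continuation, so V_d = 22.5000 (exercise)
Node 0 (S = 50): continuation = 1/1.05·[0.6667·5.9713 + 0.3333·22.5000] = 10.9341; exercise value = 10.0000 ≤ continuation, so V_0 = 10.9341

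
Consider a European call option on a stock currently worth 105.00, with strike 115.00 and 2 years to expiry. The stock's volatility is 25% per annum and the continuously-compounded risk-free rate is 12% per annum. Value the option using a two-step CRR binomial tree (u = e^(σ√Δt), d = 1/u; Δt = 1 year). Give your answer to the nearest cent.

21.78

CRR parameters: u = e^(σ√Δt) = e^(0.25·√1) = 1.2840, d = 1/u = 0.7788
Per-period rate: rΔt = 0.12·1 = 0.12, so R = e^0.12 = 1.1275
Risk-neutral probability p = (e^0.12 − 0.7788)/(1.2840 − 0.7788) = 0.3487/0.5052 = 0.6902
Terminal stock prices: S_uu = 173.1, S_ud = 105, S_dd = 63.69
Terminal payoffs (S − K): max(58.12, 0) = 58.12, max(-10, 0) = 0, max(-51.31, 0) = 0
Node u (S = 134.8): V_u = e^(−0.12)·[0.6902·58.1157 + 0.3098·0.0000] = 35.5747
Node d (S = 81.77): V_d = e^(−0.12)·[0.6902·0.0000 + 0.3098·0.0000] = 0.0000
Node 0 (S = 105): V_0 = e^(−0.12)·[0.6902·35.5747 + 0.3098·0.0000] = 21.7765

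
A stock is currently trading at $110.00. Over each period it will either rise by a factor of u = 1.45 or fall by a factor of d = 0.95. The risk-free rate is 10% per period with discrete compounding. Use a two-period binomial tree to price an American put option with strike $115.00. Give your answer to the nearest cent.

Risk-neutral probability p = (1 + 0.1 − 0.95)/(1.45 − 0.95) = 0.1500/0.5000 = 0.3000
Terminal stock prices: S_uu = 231.3, S_ud = 151.5, S_dd = 99.27
Terminal payoffs (K − S): max(-116.3, 0) = 0, max(-36.53, 0) = 0, max(15.73, 0) = 15.73
Node u (S = 159.5): continuation = 1/1.1·[0.3000·0.0000 + 0.7000·0.0000] = 0.0000; exercise value = 0.0000 ≤ continuation, so V_u = 0.0000
Node d (S = 104.5): continuation = 1/1.1·[0.3000·0.0000 + 0.7000·15.7250] = 10.0068; exercise value = 10.5000 > continuation, so V_d = 10.5000 (exercise)
Node 0 (S = 110): continuation = 1/1.1·[0.3000·0.0000 + 0.7000·10.5000] = 6.6818; exercise value = 5.0000 ≤ continuation, so V_0 = 6.6818

$6.68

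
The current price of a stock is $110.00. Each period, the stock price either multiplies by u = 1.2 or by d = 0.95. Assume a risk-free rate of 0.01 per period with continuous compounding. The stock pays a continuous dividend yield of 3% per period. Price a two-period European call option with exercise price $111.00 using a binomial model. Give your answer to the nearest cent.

Per-period risk-free factor R = e^0.01 = 1.0101; dividend-adjusted growth = e^(0.01−0.03) = 0.9802.
Risk-neutral probability p = (0.9802 − 0.95)/(1.2 − 0.95) = 0.0302/0.2500 = 0.1208
Terminal stock prices: S_uu = 158.4, S_ud = 125.4, S_dd = 99.27
Terminal payoffs (S − K): max(47.4, 0) = 47.4, max(14.4, 0) = 14.4, max(-11.73, 0) = 0
Node u (S = 132): V_u = e^(−0.01)·[0.1208·47.4000 + 0.8792·14.4000] = 18.2033
Node d (S = 104.5): V_d = e^(−0.01)·[0.1208·14.4000 + 0.8792·0.0000] = 1.7221
Node 0 (S = 110): V_0 = e^(−0.01)·[0.1208·18.2033 + 0.8792·1.7221] = 3.6760

$3.68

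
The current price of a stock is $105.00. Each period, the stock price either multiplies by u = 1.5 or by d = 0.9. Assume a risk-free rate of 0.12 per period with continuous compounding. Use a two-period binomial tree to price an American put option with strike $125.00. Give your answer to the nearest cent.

Risk-neutral probability p = (e^0.12 − 0.9)/(1.5 − 0.9) = 0.2275/0.6000 = 0.3792
Terminal stock prices: S_uu = 236.2, S_ud = 141.8, S_dd = 85.05
Terminal payoffs (K − S): max(-111.2, 0) = 0, max(-16.75, 0) = 0, max(39.95, 0) = 39.95
Node u (S = 157.5): continuation = e^(−0.12)·[0.3792·0.0000 + 0.6208·0.0000] = 0.0000; exercise value = 0.0000 ≤ continuation, so V_u = 0.0000
Node d (S = 94.5): continuation = e^(−0.12)·[0.3792·0.0000 + 0.6208·39.9500] = 21.9978; exercise value = 30.5000 > continuation, so V_d = 30.5000 (exercise)
Node 0 (S = 105): continuation = e^(−0.12)·[0.3792·0.0000 + 0.6208·30.5000] = 16.7943; exercise value = 20.0000 > continuation, so V_0 = 20.0000 (exercise)

$20.00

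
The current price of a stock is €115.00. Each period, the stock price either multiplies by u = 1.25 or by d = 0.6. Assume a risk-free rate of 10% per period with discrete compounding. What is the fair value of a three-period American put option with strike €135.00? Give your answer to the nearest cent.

€23.79

Risk-neutral probability p = (1 + 0.1 − 0.6)/(1.25 − 0.6) = 0.5000/0.6500 = 0.7692
Terminal stock prices: S_uuu = 224.6, S_uud = 107.8, S_udd = 51.75, S_ddd = 24.84
Terminal payoffs (K − S): max(-89.61, 0) = 0, max(27.19, 0) = 27.19, max(83.25, 0) = 83.25, max(110.2, 0) = 110.2
Node uu (S = 179.7): continuation = 1/1.1·[0.7692·0.0000 + 0.2308·27.1875] = 5.7037; exercise value = 0.0000 ≤ continuation, so V_uu = 5.7037
Node ud (S = 86.25): continuation = 1/1.1·[0.7692·27.1875 + 0.2308·83.2500] = 36.4773; exercise value = 48.7500 > continuation, so V_ud = 48.7500 (exercise)
Node dd (S = 41.4): continuation = 1/1.1·[0.7692·83.2500 + 0.2308·110.1600] = 81.3273; exercise value = 93.6000 > continuation, so V_dd = 93.6000 (exercise)
Node u (S = 143.8): continuation = 1/1.1·[0.7692·5.7037 + 0.2308·48.7500] = 14.2159; exercise value = 0.0000 ≤ continuation, so V_u = 14.2159
Node d (S = 69): continuation = 1/1.1·[0.7692·48.7500 + 0.2308·93.6000] = 53.7273; exercise value = 66.0000 > continuation, so V_d = 66.0000 (exercise)
Node 0 (S = 115): continuation = 1/1.1·[0.7692·14.2159 + 0.2308·66.0000] = 23.7873; exercise value = 20.0000 ≤ continuation, so V_0 = 23.7873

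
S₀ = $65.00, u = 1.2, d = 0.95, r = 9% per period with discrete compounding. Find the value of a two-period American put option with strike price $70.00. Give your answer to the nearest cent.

Risk-neutral probability p = (1 + 0.09 − 0.95)/(1.2 − 0.95) = 0.1400/0.2500 = 0.5600
Terminal stock prices: S_uu = 93.6, S_ud = 74.1, S_dd = 58.66
Terminal payoffs (K − S): max(-23.6, 0) = 0, max(-4.1, 0) = 0, max(11.34, 0) = 11.34
Node u (S = 78): continuation = 1/1.09·[0.5600·0.0000 + 0.4400·0.0000] = 0.0000; exercise value = 0.0000 ≤ continuation, so V_u = 0.0000
Node d (S = 61.75): continuation = 1/1.09·[0.5600·0.0000 + 0.4400·11.3375] = 4.5766; exercise value = 8.2500 > continuation, so V_d = 8.2500 (exercise)
Node 0 (S = 65): continuation = 1/1.09·[0.5600·0.0000 + 0.4400·8.2500] = 3.3303; exercise value = 5.0000 > continuation, so V_0 = 5.0000 (exercise)

$5.00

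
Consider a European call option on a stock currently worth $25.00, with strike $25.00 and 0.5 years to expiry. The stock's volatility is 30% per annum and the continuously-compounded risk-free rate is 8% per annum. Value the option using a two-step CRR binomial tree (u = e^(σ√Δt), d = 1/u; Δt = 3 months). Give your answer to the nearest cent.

$2.36

CRR parameters: u = e^(σ√Δt) = e^(0.3·√0.25) = 1.1618, d = 1/u = 0.8607
Per-period rate: rΔt = 0.08·0.25 = 0.02, so R = e^0.02 = 1.0202
Risk-neutral probability p = (e^0.02 − 0.8607)/(1.1618 − 0.8607) = 0.1595/0.3011 = 0.5297
Terminal stock prices: S_uu = 33.75, S_ud = 25, S_dd = 18.52
Terminal payoffs (S − K): max(8.746, 0) = 8.746, max(0, 0) = 0, max(-6.48, 0) = 0
Node u (S = 29.05): V_u = e^(−0.02)·[0.5297·8.7465 + 0.4703·0.0000] = 4.5409
Node d (S = 21.52): V_d = e^(−0.02)·[0.5297·0.0000 + 0.4703·0.0000] = 0.0000
Node 0 (S = 25): V_0 = e^(−0.02)·[0.5297·4.5409 + 0.4703·0.0000] = 2.3575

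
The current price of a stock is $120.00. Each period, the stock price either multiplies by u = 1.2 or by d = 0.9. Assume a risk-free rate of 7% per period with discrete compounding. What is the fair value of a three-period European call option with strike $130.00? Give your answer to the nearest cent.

Risk-neutral probability p = (1 + 0.07 − 0.9)/(1.2 − 0.9) = 0.1700/0.3000 = 0.5667
Terminal stock prices: S_uuu = 207.4, S_uud = 155.5, S_udd = 116.6, S_ddd = 87.48
Terminal payoffs (S − K): max(77.36, 0) = 77.36, max(25.52, 0) = 25.52, max(-13.36, 0) = 0, max(-42.52, 0) = 0
Node uu (S = 172.8): V_uu = 1/1.07·[0.5667·77.3600 + 0.4333·25.5200] = 51.3047
Node ud (S = 129.6): V_ud = 1/1.07·[0.5667·25.5200 + 0.4333·0.0000] = 13.5153
Node dd (S = 97.2): V_dd = 1/1.07·[0.5667·0.0000 + 0.4333·0.0000] = 0.0000
Node u (S = 144): V_u = 1/1.07·[0.5667·51.3047 + 0.4333·13.5153] = 32.6442
Node d (S = 108): V_d = 1/1.07·[0.5667·13.5153 + 0.4333·0.0000] = 7.1576
Node 0 (S = 120): V_0 = 1/1.07·[0.5667·32.6442 + 0.4333·7.1576] = 20.1869

$20.19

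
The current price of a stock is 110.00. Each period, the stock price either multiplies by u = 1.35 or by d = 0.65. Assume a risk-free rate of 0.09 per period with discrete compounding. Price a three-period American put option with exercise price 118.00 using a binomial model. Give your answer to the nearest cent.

Risk-neutral probability p = (1 + 0.09 − 0.65)/(1.35 − 0.65) = 0.4400/0.7000 = 0.6286
Terminal stock prices: S_uuu = 270.6, S_uud = 130.3, S_udd = 62.74, S_ddd = 30.21
Terminal payoffs (K − S): max(-152.6, 0) = 0, max(-12.31, 0) = 0, max(55.26, 0) = 55.26, max(87.79, 0) = 87.79
Node uu (S = 200.5): continuation = 1/1.09·[0.6286·0.0000 + 0.3714·0.0000] = 0.0000; exercise value = 0.0000 ≤ continuation, so V_uu = 0.0000
Node ud (S = 96.53): continuation = 1/1.09·[0.6286·0.0000 + 0.3714·55.2587] = 18.8300; exercise value = 21.4750 > continuation, so V_ud = 21.4750 (exercise)
Node dd (S = 46.48): continuation = 1/1.09·[0.6286·55.2587 + 0.3714·87.7912] = 61.7819; exercise value = 71.5250 > continuation, so V_dd = 71.5250 (exercise)
Node u (S = 148.5): continuation = 1/1.09·[0.6286·0.0000 + 0.3714·21.4750] = 7.3178; exercise value = 0.0000 ≤ continuation, so V_u = 7.3178
Node d (S = 71.5): continuation = 1/1.09·[0.6286·21.4750 + 0.3714·71.5250] = 36.7569; exercise value = 46.5000 > continuation, so V_d = 46.5000 (exercise)
Node 0 (S = 110): continuation = 1/1.09·[0.6286·7.3178 + 0.3714·46.5000] = 20.0653; exercise value = 8.0000 ≤ continuation, so V_0 = 20.0653

20.07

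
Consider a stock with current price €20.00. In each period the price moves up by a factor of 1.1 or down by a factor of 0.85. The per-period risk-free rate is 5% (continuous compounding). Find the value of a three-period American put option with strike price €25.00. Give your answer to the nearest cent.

€5.00

Risk-neutral probability p = (e^0.05 − 0.85)/(1.1 − 0.85) = 0.2013/0.2500 = 0.8051
Terminal stock prices: S_uuu = 26.62, S_uud = 20.57, S_udd = 15.89, S_ddd = 12.28
Terminal payoffs (K − S): max(-1.62, 0) = 0, max(4.43, 0) = 4.43, max(9.105, 0) = 9.105, max(12.72, 0) = 12.72
Node uu (S = 24.2): continuation = e^(−0.05)·[0.8051·0.0000 + 0.1949·4.4300] = 0.8214; exercise value = 0.8000 ≤ continuation, so V_uu = 0.8214
Node ud (S = 18.7): continuation = e^(−0.05)·[0.8051·4.4300 + 0.1949·9.1050] = 5.0807; exercise value = 6.3000 > continuation, so V_ud = 6.3000 (exercise)
Node dd (S = 14.45): continuation = e^(−0.05)·[0.8051·9.1050 + 0.1949·12.7175] = 9.3307; exercise value = 10.5500 > continuation, so V_dd = 10.5500 (exercise)
Node u (S = 22): continuation = e^(−0.05)·[0.8051·0.8214 + 0.1949·6.3000] = 1.7971; exercise value = 3.0000 > continuation, so V_u = 3.0000 (exercise)
Node d (S = 17): continuation = e^(−0.05)·[0.8051·6.3000 + 0.1949·10.5500] = 6.7807; exercise value = 8.0000 > continuation, so V_d = 8.0000 (exercise)
Node 0 (S = 20): continuation = e^(−0.05)·[0.8051·3.0000 + 0.1949·8.0000] = 3.7807; exercise value = 5.0000 > continuation, so V_0 = 5.0000 (exercise)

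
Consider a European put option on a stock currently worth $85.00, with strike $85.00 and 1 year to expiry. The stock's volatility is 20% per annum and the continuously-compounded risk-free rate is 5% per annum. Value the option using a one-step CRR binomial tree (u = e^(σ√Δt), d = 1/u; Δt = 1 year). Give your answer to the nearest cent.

$6.19

CRR parameters: u = e^(σ√Δt) = e^(0.2·√1) = 1.2214, d = 1/u = 0.8187
Per-period rate: rΔt = 0.05·1 = 0.05, so R = e^0.05 = 1.0513
Risk-neutral probability p = (e^0.05 − 0.8187)/(1.2214 − 0.8187) = 0.2325/0.4027 = 0.5775
Terminal stock prices: S_u = 103.8, S_d = 69.59
Terminal payoffs (K − S): max(-18.82, 0) = 0, max(15.41, 0) = 15.41
Node 0 (S = 85): V_0 = e^(−0.05)·[0.5775·0.0000 + 0.4225·15.4079] = 6.1924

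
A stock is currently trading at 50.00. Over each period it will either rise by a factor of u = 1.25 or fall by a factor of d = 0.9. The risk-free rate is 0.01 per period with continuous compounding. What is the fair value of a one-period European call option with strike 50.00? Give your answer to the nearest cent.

3.89

Risk-neutral probability p = (e^0.01 − 0.9)/(1.25 − 0.9) = 0.1101/0.3500 = 0.3144
Terminal stock prices: S_u = 62.5, S_d = 45
Terminal payoffs (S − K): max(12.5, 0) = 12.5, max(-5, 0) = 0
Node 0 (S = 50): V_0 = e^(−0.01)·[0.3144·12.5000 + 0.6856·0.0000] = 3.8913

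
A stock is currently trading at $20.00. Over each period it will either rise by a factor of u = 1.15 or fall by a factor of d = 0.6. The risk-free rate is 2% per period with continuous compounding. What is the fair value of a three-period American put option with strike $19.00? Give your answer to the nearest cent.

Risk-neutral probability p = (e^0.02 − 0.6)/(1.15 − 0.6) = 0.4202/0.5500 = 0.7640
Terminal stock prices: S_uuu = 30.42, S_uud = 15.87, S_udd = 8.28, S_ddd = 4.32
Terminal payoffs (K − S): max(-11.42, 0) = 0, max(3.13, 0) = 3.13, max(10.72, 0) = 10.72, max(14.68, 0) = 14.68
Node uu (S = 26.45): continuation = e^(−0.02)·[0.7640·0.0000 + 0.2360·3.1300] = 0.7240; exercise value = 0.0000 ≤ continuation, so V_uu = 0.7240
Node ud (S = 13.8): continuation = e^(−0.02)·[0.7640·3.1300 + 0.2360·10.7200] = 4.8238; exercise value = 5.2000 > continuation, so V_ud = 5.2000 (exercise)
Node dd (S = 7.2): continuation = e^(−0.02)·[0.7640·10.7200 + 0.2360·14.6800] = 11.4238; exercise value = 11.8000 > continuation, so V_dd = 11.8000 (exercise)
Node u (S = 23): continuation = e^(−0.02)·[0.7640·0.7240 + 0.2360·5.2000] = 1.7451; exercise value = 0.0000 ≤ continuation, so V_u = 1.7451
Node d (S = 12): continuation = e^(−0.02)·[0.7640·5.2000 + 0.2360·11.8000] = 6.6238; exercise value = 7.0000 > continuation, so V_d = 7.0000 (exercise)
Node 0 (S = 20): continuation = e^(−0.02)·[0.7640·1.7451 + 0.2360·7.0000] = 2.9261; exercise value = 0.0000 ≤ continuation, so V_0 = 2.9261

$2.93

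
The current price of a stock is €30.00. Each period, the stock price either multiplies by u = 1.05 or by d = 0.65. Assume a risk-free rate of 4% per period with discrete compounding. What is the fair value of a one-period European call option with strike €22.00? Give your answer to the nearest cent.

€8.91

Risk-neutral probability p = (1 + 0.04 − 0.65)/(1.05 − 0.65) = 0.3900/0.4000 = 0.9750
Terminal stock prices: S_u = 31.5, S_d = 19.5
Terminal payoffs (S − K): max(9.5, 0) = 9.5, max(-2.5, 0) = 0
Node 0 (S = 30): V_0 = 1/1.04·[0.9750·9.5000 + 0.0250·0.0000] = 8.9062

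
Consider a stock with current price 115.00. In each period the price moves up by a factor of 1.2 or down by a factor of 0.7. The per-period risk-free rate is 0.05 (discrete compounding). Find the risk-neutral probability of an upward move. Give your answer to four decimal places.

Risk-neutral probability p = (1 + 0.05 − 0.7)/(1.2 − 0.7) = 0.3500/0.5000 = 0.7000

p = 0.7000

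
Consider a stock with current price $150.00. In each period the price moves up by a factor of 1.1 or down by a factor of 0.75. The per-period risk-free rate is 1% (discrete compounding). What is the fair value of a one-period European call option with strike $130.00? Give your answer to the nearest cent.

$25.74

Risk-neutral probability p = (1 + 0.01 − 0.75)/(1.1 − 0.75) = 0.2600/0.3500 = 0.7429
Terminal stock prices: S_u = 165, S_d = 112.5
Terminal payoffs (S − K): max(35, 0) = 35, max(-17.5, 0) = 0
Node 0 (S = 150): V_0 = 1/1.01·[0.7429·35.0000 + 0.2571·0.0000] = 25.7426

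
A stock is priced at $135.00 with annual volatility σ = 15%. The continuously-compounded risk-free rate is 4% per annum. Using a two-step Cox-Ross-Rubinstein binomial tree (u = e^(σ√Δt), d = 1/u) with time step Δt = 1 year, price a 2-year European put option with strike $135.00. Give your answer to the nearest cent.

CRR parameters: u = e^(σ√Δt) = e^(0.15·√1) = 1.1618, d = 1/u = 0.8607
Per-period rate: rΔt = 0.04·1 = 0.04, so R = e^0.04 = 1.0408
Risk-neutral probability p = (e^0.04 − 0.8607)/(1.1618 − 0.8607) = 0.1801/0.3011 = 0.5981
Terminal stock prices: S_uu = 182.2, S_ud = 135, S_dd = 100
Terminal payoffs (K − S): max(-47.23, 0) = 0, max(0, 0) = 0, max(34.99, 0) = 34.99
Node u (S = 156.8): V_u = e^(−0.04)·[0.5981·0.0000 + 0.4019·0.0000] = 0.0000
Node d (S = 116.2): V_d = e^(−0.04)·[0.5981·0.0000 + 0.4019·34.9895] = 13.5110
Node 0 (S = 135): V_0 = e^(−0.04)·[0.5981·0.0000 + 0.4019·13.5110] = 5.2172

$5.22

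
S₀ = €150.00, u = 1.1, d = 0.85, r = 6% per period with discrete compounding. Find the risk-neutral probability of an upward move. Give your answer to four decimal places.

p = 0.8400

Risk-neutral probability p = (1 + 0.06 − 0.85)/(1.1 − 0.85) = 0.2100/0.2500 = 0.8400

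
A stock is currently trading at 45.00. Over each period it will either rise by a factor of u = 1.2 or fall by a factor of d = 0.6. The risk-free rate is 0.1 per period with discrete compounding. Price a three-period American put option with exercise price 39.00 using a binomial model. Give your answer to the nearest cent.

Risk-neutral probability p = (1 + 0.1 − 0.6)/(1.2 − 0.6) = 0.5000/0.6000 = 0.8333
Terminal stock prices: S_uuu = 77.76, S_uud = 38.88, S_udd = 19.44, S_ddd = 9.72
Terminal payoffs (K − S): max(-38.76, 0) = 0, max(0.12, 0) = 0.12, max(19.56, 0) = 19.56, max(29.28, 0) = 29.28
Node uu (S = 64.8): continuation = 1/1.1·[0.8333·0.0000 + 0.1667·0.1200] = 0.0182; exercise value = 0.0000 ≤ continuation, so V_uu = 0.0182
Node ud (S = 32.4): continuation = 1/1.1·[0.8333·0.1200 + 0.1667·19.5600] = 3.0545; exercise value = 6.6000 > continuation, so V_ud = 6.6000 (exercise)
Node dd (S = 16.2): continuation = 1/1.1·[0.8333·19.5600 + 0.1667·29.2800] = 19.2545; exercise value = 22.8000 > continuation, so V_dd = 22.8000 (exercise)
Node u (S = 54): continuation = 1/1.1·[0.8333·0.0182 + 0.1667·6.6000] = 1.0138; exercise value = 0.0000 ≤ continuation, so V_u = 1.0138
Node d (S = 27): continuation = 1/1.1·[0.8333·6.6000 + 0.1667·22.8000] = 8.4545; exercise value = 12.0000 > continuation, so V_d = 12.0000 (exercise)
Node 0 (S = 45): continuation = 1/1.1·[0.8333·1.0138 + 0.1667·12.0000] = 2.5862; exercise value = 0.0000 ≤ continuation, so V_0 = 2.5862

2.59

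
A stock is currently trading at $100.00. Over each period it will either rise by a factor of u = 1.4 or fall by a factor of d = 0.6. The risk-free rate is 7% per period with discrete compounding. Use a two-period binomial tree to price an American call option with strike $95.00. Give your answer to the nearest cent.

$30.45

Risk-neutral probability p = (1 + 0.07 − 0.6)/(1.4 − 0.6) = 0.4700/0.8000 = 0.5875
Terminal stock prices: S_uu = 196, S_ud = 84, S_dd = 36
Terminal payoffs (S − K): max(101, 0) = 101, max(-11, 0) = 0, max(-59, 0) = 0
Node u (S = 140): continuation = 1/1.07·[0.5875·101.0000 + 0.4125·0.0000] = 55.4556; exercise value = 45.0000 ≤ continuation, so V_u = 55.4556
Node d (S = 60): continuation = 1/1.07·[0.5875·0.0000 + 0.4125·0.0000] = 0.0000; exercise value = 0.0000 ≤ continuation, so V_d = 0.0000
Node 0 (S = 100): continuation = 1/1.07·[0.5875·55.4556 + 0.4125·0.0000] = 30.4488; exercise value = 5.0000 ≤ continuation, so V_0 = 30.4488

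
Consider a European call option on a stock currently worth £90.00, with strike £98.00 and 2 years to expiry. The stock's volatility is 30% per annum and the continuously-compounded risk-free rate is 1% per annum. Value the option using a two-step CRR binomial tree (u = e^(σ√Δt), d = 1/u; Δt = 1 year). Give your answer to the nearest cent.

£12.64

CRR parameters: u = e^(σ√Δt) = e^(0.3·√1) = 1.3499, d = 1/u = 0.7408
Per-period rate: rΔt = 0.01·1 = 0.01, so R = e^0.01 = 1.0101
Risk-neutral probability p = (e^0.01 − 0.7408)/(1.3499 − 0.7408) = 0.2692/0.6090 = 0.4421
Terminal stock prices: S_uu = 164, S_ud = 90, S_dd = 49.39
Terminal payoffs (S − K): max(65.99, 0) = 65.99, max(-8, 0) = 0, max(-48.61, 0) = 0
Node u (S = 121.5): V_u = e^(−0.01)·[0.4421·65.9907 + 0.5579·0.0000] = 28.8815
Node d (S = 66.67): V_d = e^(−0.01)·[0.4421·0.0000 + 0.5579·0.0000] = 0.0000
Node 0 (S = 90): V_0 = e^(−0.01)·[0.4421·28.8815 + 0.5579·0.0000] = 12.6403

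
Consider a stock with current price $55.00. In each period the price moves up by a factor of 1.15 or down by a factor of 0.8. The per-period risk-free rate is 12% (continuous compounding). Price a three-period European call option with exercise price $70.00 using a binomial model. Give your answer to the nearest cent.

Risk-neutral probability p = (e^0.12 − 0.8)/(1.15 − 0.8) = 0.3275/0.3500 = 0.9357
Terminal stock prices: S_uuu = 83.65, S_uud = 58.19, S_udd = 40.48, S_ddd = 28.16
Terminal payoffs (S − K): max(13.65, 0) = 13.65, max(-11.81, 0) = 0, max(-29.52, 0) = 0, max(-41.84, 0) = 0
Node uu (S = 72.74): V_uu = e^(−0.12)·[0.9357·13.6481 + 0.0643·0.0000] = 11.3265
Node ud (S = 50.6): V_ud = e^(−0.12)·[0.9357·0.0000 + 0.0643·0.0000] = 0.0000
Node dd (S = 35.2): V_dd = e^(−0.12)·[0.9357·0.0000 + 0.0643·0.0000] = 0.0000
Node u (S = 63.25): V_u = e^(−0.12)·[0.9357·11.3265 + 0.0643·0.0000] = 9.3998
Node d (S = 44): V_d = e^(−0.12)·[0.9357·0.0000 + 0.0643·0.0000] = 0.0000
Node 0 (S = 55): V_0 = e^(−0.12)·[0.9357·9.3998 + 0.0643·0.0000] = 7.8009

$7.80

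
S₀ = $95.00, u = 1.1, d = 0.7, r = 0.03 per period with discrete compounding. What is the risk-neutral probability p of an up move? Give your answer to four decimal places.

Risk-neutral probability p = (1 + 0.03 − 0.7)/(1.1 − 0.7) = 0.3300/0.4000 = 0.8250

p = 0.8250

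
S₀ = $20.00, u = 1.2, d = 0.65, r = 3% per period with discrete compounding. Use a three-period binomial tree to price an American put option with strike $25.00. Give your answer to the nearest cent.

$6.34

Risk-neutral probability p = (1 + 0.03 − 0.65)/(1.2 − 0.65) = 0.3800/0.5500 = 0.6909
Terminal stock prices: S_uuu = 34.56, S_uud = 18.72, S_udd = 10.14, S_ddd = 5.492
Terminal payoffs (K − S): max(-9.56, 0) = 0, max(6.28, 0) = 6.28, max(14.86, 0) = 14.86, max(19.51, 0) = 19.51
Node uu (S = 28.8): continuation = 1/1.03·[0.6909·0.0000 + 0.3091·6.2800] = 1.8846; exercise value = 0.0000 ≤ continuation, so V_uu = 1.8846
Node ud (S = 15.6): continuation = 1/1.03·[0.6909·6.2800 + 0.3091·14.8600] = 8.6718; exercise value = 9.4000 > continuation, so V_ud = 9.4000 (exercise)
Node dd (S = 8.45): continuation = 1/1.03·[0.6909·14.8600 + 0.3091·19.5075] = 15.8218; exercise value = 16.5500 > continuation, so V_dd = 16.5500 (exercise)
Node u (S = 24): continuation = 1/1.03·[0.6909·1.8846 + 0.3091·9.4000] = 4.0850; exercise value = 1.0000 ≤ continuation, so V_u = 4.0850
Node d (S = 13): continuation = 1/1.03·[0.6909·9.4000 + 0.3091·16.5500] = 11.2718; exercise value = 12.0000 > continuation, so V_d = 12.0000 (exercise)
Node 0 (S = 20): continuation = 1/1.03·[0.6909·4.0850 + 0.3091·12.0000] = 6.3412; exercise value = 5.0000 ≤ continuation, so V_0 = 6.3412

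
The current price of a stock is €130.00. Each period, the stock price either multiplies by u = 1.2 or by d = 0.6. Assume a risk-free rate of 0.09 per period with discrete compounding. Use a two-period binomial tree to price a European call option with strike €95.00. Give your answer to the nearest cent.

€51.76

Risk-neutral probability p = (1 + 0.09 − 0.6)/(1.2 − 0.6) = 0.4900/0.6000 = 0.8167
Terminal stock prices: S_uu = 187.2, S_ud = 93.6, S_dd = 46.8
Terminal payoffs (S − K): max(92.2, 0) = 92.2, max(-1.4, 0) = 0, max(-48.2, 0) = 0
Node u (S = 156): V_u = 1/1.09·[0.8167·92.2000 + 0.1833·0.0000] = 69.0795
Node d (S = 78): V_d = 1/1.09·[0.8167·0.0000 + 0.1833·0.0000] = 0.0000
Node 0 (S = 130): V_0 = 1/1.09·[0.8167·69.0795 + 0.1833·0.0000] = 51.7568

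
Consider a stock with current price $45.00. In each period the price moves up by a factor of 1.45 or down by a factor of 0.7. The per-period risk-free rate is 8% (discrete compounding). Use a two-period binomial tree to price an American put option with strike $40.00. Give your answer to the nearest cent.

Risk-neutral probability p = (1 + 0.08 − 0.7)/(1.45 − 0.7) = 0.3800/0.7500 = 0.5067
Terminal stock prices: S_uu = 94.61, S_ud = 45.67, S_dd = 22.05
Terminal payoffs (K − S): max(-54.61, 0) = 0, max(-5.675, 0) = 0, max(17.95, 0) = 17.95
Node u (S = 65.25): continuation = 1/1.08·[0.5067·0.0000 + 0.4933·0.0000] = 0.0000; exercise value = 0.0000 ≤ continuation, so V_u = 0.0000
Node d (S = 31.5): continuation = 1/1.08·[0.5067·0.0000 + 0.4933·17.9500] = 8.1994; exercise value = 8.5000 > continuation, so V_d = 8.5000 (exercise)
Node 0 (S = 45): continuation = 1/1.08·[0.5067·0.0000 + 0.4933·8.5000] = 3.8827; exercise value = 0.0000 ≤ continuation, so V_0 = 3.8827

$3.88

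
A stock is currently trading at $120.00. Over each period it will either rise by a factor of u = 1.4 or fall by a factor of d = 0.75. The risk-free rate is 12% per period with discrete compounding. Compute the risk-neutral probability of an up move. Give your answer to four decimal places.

Risk-neutral probability p = (1 + 0.12 − 0.75)/(1.4 − 0.75) = 0.3700/0.6500 = 0.5692

p = 0.5692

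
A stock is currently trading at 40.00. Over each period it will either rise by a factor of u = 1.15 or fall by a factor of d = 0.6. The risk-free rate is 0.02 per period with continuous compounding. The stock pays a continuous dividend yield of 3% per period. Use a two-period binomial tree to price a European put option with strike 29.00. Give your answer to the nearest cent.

Per-period risk-free factor R = e^0.02 = 1.0202; dividend-adjusted growth = e^(0.02−0.03) = 0.9900.
Risk-neutral probability p = (0.9900 − 0.6)/(1.15 − 0.6) = 0.3900/0.5500 = 0.7092
Terminal stock prices: S_uu = 52.9, S_ud = 27.6, S_dd = 14.4
Terminal payoffs (K − S): max(-23.9, 0) = 0, max(1.4, 0) = 1.4, max(14.6, 0) = 14.6
Node u (S = 46): V_u = e^(−0.02)·[0.7092·0.0000 + 0.2908·1.4000] = 0.3991
Node d (S = 24): V_d = e^(−0.02)·[0.7092·1.4000 + 0.2908·14.6000] = 5.1351
Node 0 (S = 40): V_0 = e^(−0.02)·[0.7092·0.3991 + 0.2908·5.1351] = 1.7412

1.74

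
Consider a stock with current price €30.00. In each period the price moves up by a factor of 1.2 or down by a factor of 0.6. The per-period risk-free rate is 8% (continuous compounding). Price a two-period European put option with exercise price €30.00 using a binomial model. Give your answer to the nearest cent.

€2.86

Risk-neutral probability p = (e^0.08 − 0.6)/(1.2 − 0.6) = 0.4833/0.6000 = 0.8055
Terminal stock prices: S_uu = 43.2, S_ud = 21.6, S_dd = 10.8
Terminal payoffs (K − S): max(-13.2, 0) = 0, max(8.4, 0) = 8.4, max(19.2, 0) = 19.2
Node u (S = 36): V_u = e^(−0.08)·[0.8055·0.0000 + 0.1945·8.4000] = 1.5084
Node d (S = 18): V_d = e^(−0.08)·[0.8055·8.4000 + 0.1945·19.2000] = 9.6935
Node 0 (S = 30): V_0 = e^(−0.08)·[0.8055·1.5084 + 0.1945·9.6935] = 2.8622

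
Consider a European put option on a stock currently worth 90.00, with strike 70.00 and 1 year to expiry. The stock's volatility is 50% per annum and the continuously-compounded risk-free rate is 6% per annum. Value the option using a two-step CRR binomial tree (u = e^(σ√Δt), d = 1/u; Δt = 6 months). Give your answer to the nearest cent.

CRR parameters: u = e^(σ√Δt) = e^(0.5·√0.5) = 1.4241, d = 1/u = 0.7022
Per-period rate: rΔt = 0.06·0.5 = 0.03, so R = e^0.03 = 1.0305
Risk-neutral probability p = (e^0.03 − 0.7022)/(1.4241 − 0.7022) = 0.3283/0.7219 = 0.4547
Terminal stock prices: S_uu = 182.5, S_ud = 90, S_dd = 44.38
Terminal payoffs (K − S): max(-112.5, 0) = 0, max(-20, 0) = 0, max(25.62, 0) = 25.62
Node u (S = 128.2): V_u = e^(−0.03)·[0.4547·0.0000 + 0.5453·0.0000] = 0.0000
Node d (S = 63.2): V_d = e^(−0.03)·[0.4547·0.0000 + 0.5453·25.6238] = 13.5596
Node 0 (S = 90): V_0 = e^(−0.03)·[0.4547·0.0000 + 0.5453·13.5596] = 7.1754

7.18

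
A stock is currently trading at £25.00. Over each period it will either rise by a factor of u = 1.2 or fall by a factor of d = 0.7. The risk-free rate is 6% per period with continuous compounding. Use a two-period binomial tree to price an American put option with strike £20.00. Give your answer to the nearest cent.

£0.65

Risk-neutral probability p = (e^0.06 − 0.7)/(1.2 − 0.7) = 0.3618/0.5000 = 0.7237
Terminal stock prices: S_uu = 36, S_ud = 21, S_dd = 12.25
Terminal payoffs (K − S): max(-16, 0) = 0, max(-1, 0) = 0, max(7.75, 0) = 7.75
Node u (S = 30): continuation = e^(−0.06)·[0.7237·0.0000 + 0.2763·0.0000] = 0.0000; exercise value = 0.0000 ≤ continuation, so V_u = 0.0000
Node d (S = 17.5): continuation = e^(−0.06)·[0.7237·0.0000 + 0.2763·7.7500] = 2.0168; exercise value = 2.5000 > continuation, so V_d = 2.5000 (exercise)
Node 0 (S = 25): continuation = e^(−0.06)·[0.7237·0.0000 + 0.2763·2.5000] = 0.6506; exercise value = 0.0000 ≤ continuation, so V_0 = 0.6506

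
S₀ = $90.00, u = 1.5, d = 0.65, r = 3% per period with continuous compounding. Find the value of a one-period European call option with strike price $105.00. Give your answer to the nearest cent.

$13.03

Risk-neutral probability p = (e^0.03 − 0.65)/(1.5 − 0.65) = 0.3805/0.8500 = 0.4476
Terminal stock prices: S_u = 135, S_d = 58.5
Terminal payoffs (S − K): max(30, 0) = 30, max(-46.5, 0) = 0
Node 0 (S = 90): V_0 = e^(−0.03)·[0.4476·30.0000 + 0.5524·0.0000] = 13.0310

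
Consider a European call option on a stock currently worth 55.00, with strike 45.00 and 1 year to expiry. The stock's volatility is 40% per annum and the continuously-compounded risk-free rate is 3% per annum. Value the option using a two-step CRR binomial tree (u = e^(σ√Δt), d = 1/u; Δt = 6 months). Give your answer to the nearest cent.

CRR parameters: u = e^(σ√Δt) = e^(0.4·√0.5) = 1.3269, d = 1/u = 0.7536
Per-period rate: rΔt = 0.03·0.5 = 0.015, so R = e^0.015 = 1.0151
Risk-neutral probability p = (e^0.015 − 0.7536)/(1.3269 − 0.7536) = 0.2615/0.5733 = 0.4561
Terminal stock prices: S_uu = 96.84, S_ud = 55, S_dd = 31.24
Terminal payoffs (S − K): max(51.84, 0) = 51.84, max(10, 0) = 10, max(-13.76, 0) = 0
Node u (S = 72.98): V_u = e^(−0.015)·[0.4561·51.8360 + 0.5439·10.0000] = 28.6493
Node d (S = 41.45): V_d = e^(−0.015)·[0.4561·10.0000 + 0.5439·0.0000] = 4.4933
Node 0 (S = 55): V_0 = e^(−0.015)·[0.4561·28.6493 + 0.5439·4.4933] = 15.2804

15.28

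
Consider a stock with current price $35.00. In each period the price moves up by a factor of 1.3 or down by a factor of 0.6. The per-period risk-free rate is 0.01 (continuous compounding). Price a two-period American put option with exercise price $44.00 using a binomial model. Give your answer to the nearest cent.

$13.40

Risk-neutral probability p = (e^0.01 − 0.6)/(1.3 − 0.6) = 0.4101/0.7000 = 0.5858
Terminal stock prices: S_uu = 59.15, S_ud = 27.3, S_dd = 12.6
Terminal payoffs (K − S): max(-15.15, 0) = 0, max(16.7, 0) = 16.7, max(31.4, 0) = 31.4
Node u (S = 45.5): continuation = e^(−0.01)·[0.5858·0.0000 + 0.4142·16.7000] = 6.8485; exercise value = 0.0000 ≤ continuation, so V_u = 6.8485
Node d (S = 21): continuation = e^(−0.01)·[0.5858·16.7000 + 0.4142·31.4000] = 22.5622; exercise value = 23.0000 > continuation, so V_d = 23.0000 (exercise)
Node 0 (S = 35): continuation = e^(−0.01)·[0.5858·6.8485 + 0.4142·23.0000] = 13.4040; exercise value = 9.0000 ≤ continuation, so V_0 = 13.4040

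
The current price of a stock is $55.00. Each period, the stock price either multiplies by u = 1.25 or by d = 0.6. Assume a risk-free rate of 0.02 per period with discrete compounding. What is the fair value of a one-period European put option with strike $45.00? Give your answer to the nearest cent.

$4.16

Risk-neutral probability p = (1 + 0.02 − 0.6)/(1.25 − 0.6) = 0.4200/0.6500 = 0.6462
Terminal stock prices: S_u = 68.75, S_d = 33
Terminal payoffs (K − S): max(-23.75, 0) = 0, max(12, 0) = 12
Node 0 (S = 55): V_0 = 1/1.02·[0.6462·0.0000 + 0.3538·12.0000] = 4.1629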